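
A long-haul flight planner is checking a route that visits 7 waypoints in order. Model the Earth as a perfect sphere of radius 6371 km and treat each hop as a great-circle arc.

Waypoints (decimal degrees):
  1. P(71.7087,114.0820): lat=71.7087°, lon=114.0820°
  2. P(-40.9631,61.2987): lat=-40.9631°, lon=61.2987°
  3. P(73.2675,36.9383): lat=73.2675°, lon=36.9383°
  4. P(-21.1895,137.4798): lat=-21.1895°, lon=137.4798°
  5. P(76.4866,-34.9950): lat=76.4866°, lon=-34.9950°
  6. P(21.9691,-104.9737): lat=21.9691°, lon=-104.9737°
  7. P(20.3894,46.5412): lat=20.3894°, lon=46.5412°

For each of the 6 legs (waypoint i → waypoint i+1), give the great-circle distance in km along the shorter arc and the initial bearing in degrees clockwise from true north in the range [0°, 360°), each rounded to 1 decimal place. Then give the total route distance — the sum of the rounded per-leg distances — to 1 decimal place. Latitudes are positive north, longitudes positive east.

Leg 1: dist=13190.7 km, bearing=223.2°
Leg 2: dist=12837.8 km, bearing=352.4°
Leg 3: dist=12596.4 km, bearing=86.3°
Leg 4: dist=13851.8 km, bearing=357.9°
Leg 5: dist=7119.5 km, bearing=255.7°
Leg 6: dist=14380.2 km, bearing=35.3°
Total: 73976.4 km

Leg 1: φ1=1.2515529, φ2=-0.7149410, Δφ=-1.9664939, Δλ=-0.9212424 rad; a=sin²(Δφ/2)+cosφ1·cosφ2·sin²(Δλ/2)=0.7395528466; c=2·atan2(√a, √(1-a))=2.070431901; dist=6371·c=13190.722 ≈ 13190.7 km; running total=13190.7 km
Leg 1 bearing: y=sinΔλ·cosφ2=-0.60135209, x=cosφ1·sinφ2-sinφ1·cosφ2·cosΔλ=-0.63940081; θ=atan2(y, x)=-136.7565° <0 so +360° → 223.2435° ≈ 223.2°
Leg 2: φ1=-0.7149410, φ2=1.2787591, Δφ=1.9937001, Δλ=-0.4251692 rad; a=sin²(Δφ/2)+cosφ1·cosφ2·sin²(Δλ/2)=0.7148829678; c=2·atan2(√a, √(1-a))=2.015029863; dist=6371·c=12837.755 ≈ 12837.8 km; running total=26028.5 km
Leg 2 bearing: y=sinΔλ·cosφ2=-0.11875309, x=cosφ1·sinφ2-sinφ1·cosφ2·cosΔλ=0.89509717; θ=atan2(y, x)=-7.5573° <0 so +360° → 352.4427° ≈ 352.4°
Leg 3: φ1=1.2787591, φ2=-0.3698265, Δφ=-1.6485857, Δλ=1.7547802 rad; a=sin²(Δφ/2)+cosφ1·cosφ2·sin²(Δλ/2)=0.6976298683; c=2·atan2(√a, √(1-a))=1.977146923; dist=6371·c=12596.403 ≈ 12596.4 km; running total=38624.9 km
Leg 3 bearing: y=sinΔλ·cosφ2=0.91665379, x=cosφ1·sinφ2-sinφ1·cosφ2·cosΔλ=0.05929228; θ=atan2(y, x)=86.2991° ≈ 86.3°
Leg 4: φ1=-0.3698265, φ2=1.3349430, Δφ=1.7047695, Δλ=-3.0102531 rad; a=sin²(Δφ/2)+cosφ1·cosφ2·sin²(Δλ/2)=0.7837223314; c=2·atan2(√a, √(1-a))=2.174195498; dist=6371·c=13851.800 ≈ 13851.8 km; running total=52476.7 km
Leg 4 bearing: y=sinΔλ·cosφ2=-0.03060231, x=cosφ1·sinφ2-sinφ1·cosφ2·cosΔλ=0.82284267; θ=atan2(y, x)=-2.1299° <0 so +360° → 357.8701° ≈ 357.9°
Leg 5: φ1=1.3349430, φ2=0.3834331, Δφ=-0.9515099, Δλ=-1.2213587 rad; a=sin²(Δφ/2)+cosφ1·cosφ2·sin²(Δλ/2)=0.2810287110; c=2·atan2(√a, √(1-a))=1.117487492; dist=6371·c=7119.513 ≈ 7119.5 km; running total=59596.2 km
Leg 5 bearing: y=sinΔλ·cosφ2=-0.87133957, x=cosφ1·sinφ2-sinφ1·cosφ2·cosΔλ=-0.22129992; θ=atan2(y, x)=-104.2505° <0 so +360° → 255.7495° ≈ 255.7°
Leg 6: φ1=0.3834331, φ2=0.3558622, Δφ=-0.0275710, Δλ=2.6444339 rad; a=sin²(Δφ/2)+cosφ1·cosφ2·sin²(Δλ/2)=0.8168546603; c=2·atan2(√a, √(1-a))=2.257135236; dist=6371·c=14380.209 ≈ 14380.2 km; running total=73976.4 km
Leg 6 bearing: y=sinΔλ·cosφ2=0.44704884, x=cosφ1·sinφ2-sinφ1·cosφ2·cosΔλ=0.63131595; θ=atan2(y, x)=35.3032° ≈ 35.3°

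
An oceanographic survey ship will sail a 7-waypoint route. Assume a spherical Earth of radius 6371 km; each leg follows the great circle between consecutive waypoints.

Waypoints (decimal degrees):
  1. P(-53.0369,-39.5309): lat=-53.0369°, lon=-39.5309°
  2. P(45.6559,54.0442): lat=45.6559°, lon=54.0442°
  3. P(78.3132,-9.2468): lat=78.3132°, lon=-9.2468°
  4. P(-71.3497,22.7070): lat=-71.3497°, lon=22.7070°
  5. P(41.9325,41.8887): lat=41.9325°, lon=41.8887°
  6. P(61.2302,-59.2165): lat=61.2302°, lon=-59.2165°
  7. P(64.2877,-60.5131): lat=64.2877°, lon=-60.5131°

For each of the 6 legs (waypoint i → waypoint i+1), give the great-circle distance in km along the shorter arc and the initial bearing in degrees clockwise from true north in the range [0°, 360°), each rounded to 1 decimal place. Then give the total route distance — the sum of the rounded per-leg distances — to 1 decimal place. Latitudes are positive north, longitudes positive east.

Leg 1: dist=14088.5 km, bearing=60.5°
Leg 2: dist=4468.4 km, bearing=343.7°
Leg 3: dist=16767.7 km, bearing=159.7°
Leg 4: dist=12688.3 km, bearing=15.5°
Leg 5: dist=6547.4 km, bearing=326.5°
Leg 6: dist=346.3 km, bearing=349.6°
Total: 54906.6 km

Leg 1: φ1=-0.9256685, φ2=0.7968458, Δφ=1.7225143, Δλ=1.6331936 rad; a=sin²(Δφ/2)+cosφ1·cosφ2·sin²(Δλ/2)=0.7988165279; c=2·atan2(√a, √(1-a))=2.211342026; dist=6371·c=14088.460 ≈ 14088.5 km; running total=14088.5 km
Leg 1 bearing: y=sinΔλ·cosφ2=0.69760570, x=cosφ1·sinφ2-sinφ1·cosφ2·cosΔλ=0.39519745; θ=atan2(y, x)=60.4682° ≈ 60.5°
Leg 2: φ1=0.7968458, φ2=1.3668232, Δφ=0.5699774, Δλ=-1.1046363 rad; a=sin²(Δφ/2)+cosφ1·cosφ2·sin²(Δλ/2)=0.1180172170; c=2·atan2(√a, √(1-a))=0.701359656; dist=6371·c=4468.362 ≈ 4468.4 km; running total=18556.9 km
Leg 2 bearing: y=sinΔλ·cosφ2=-0.18094852, x=cosφ1·sinφ2-sinφ1·cosφ2·cosΔλ=0.61936600; θ=atan2(y, x)=-16.2858° <0 so +360° → 343.7142° ≈ 343.7°
Leg 3: φ1=1.3668232, φ2=-1.2452872, Δφ=-2.6121104, Δλ=0.5576990 rad; a=sin²(Δφ/2)+cosφ1·cosφ2·sin²(Δλ/2)=0.9364420377; c=2·atan2(√a, √(1-a))=2.631878622; dist=6371·c=16767.699 ≈ 16767.7 km; running total=35324.6 km
Leg 3 bearing: y=sinΔλ·cosφ2=0.16924480, x=cosφ1·sinφ2-sinφ1·cosφ2·cosΔλ=-0.45763478; θ=atan2(y, x)=159.7043° ≈ 159.7°
Leg 4: φ1=-1.2452872, φ2=0.7318602, Δφ=1.9771474, Δλ=0.3347838 rad; a=sin²(Δφ/2)+cosφ1·cosφ2·sin²(Δλ/2)=0.7042341045; c=2·atan2(√a, √(1-a))=1.991571584; dist=6371·c=12688.303 ≈ 12688.3 km; running total=48012.9 km
Leg 4 bearing: y=sinΔλ·cosφ2=0.24443022, x=cosφ1·sinφ2-sinφ1·cosφ2·cosΔλ=0.87943595; θ=atan2(y, x)=15.5327° ≈ 15.5°
Leg 5: φ1=0.7318602, φ2=1.0686686, Δφ=0.3368084, Δλ=-1.7646186 rad; a=sin²(Δφ/2)+cosφ1·cosφ2·sin²(Δλ/2)=0.2415992459; c=2·atan2(√a, √(1-a))=1.027685704; dist=6371·c=6547.386 ≈ 6547.4 km; running total=54560.3 km
Leg 5 bearing: y=sinΔλ·cosφ2=-0.47227962, x=cosφ1·sinφ2-sinφ1·cosφ2·cosΔλ=0.71405053; θ=atan2(y, x)=-33.4810° <0 so +360° → 326.5190° ≈ 326.5°
Leg 6: φ1=1.0686686, φ2=1.1220320, Δφ=0.0533634, Δλ=-0.0226299 rad; a=sin²(Δφ/2)+cosφ1·cosφ2·sin²(Δλ/2)=0.0007384778; c=2·atan2(√a, √(1-a))=0.054356586; dist=6371·c=346.306 ≈ 346.3 km; running total=54906.6 km
Leg 6 bearing: y=sinΔλ·cosφ2=-0.00981722, x=cosφ1·sinφ2-sinφ1·cosφ2·cosΔλ=0.05343549; θ=atan2(y, x)=-10.4103° <0 so +360° → 349.5897° ≈ 349.6°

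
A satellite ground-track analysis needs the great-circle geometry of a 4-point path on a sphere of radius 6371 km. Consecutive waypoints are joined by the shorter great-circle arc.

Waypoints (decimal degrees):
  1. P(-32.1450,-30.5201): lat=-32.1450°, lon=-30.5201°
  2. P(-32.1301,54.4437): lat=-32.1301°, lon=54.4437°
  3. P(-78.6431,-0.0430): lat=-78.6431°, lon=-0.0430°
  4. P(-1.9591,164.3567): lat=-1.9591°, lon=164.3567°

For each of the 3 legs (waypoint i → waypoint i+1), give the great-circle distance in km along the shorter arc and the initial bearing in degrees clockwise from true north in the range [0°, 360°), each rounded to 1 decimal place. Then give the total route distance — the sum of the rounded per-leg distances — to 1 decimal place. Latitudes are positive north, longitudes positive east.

Leg 1: dist=7757.2 km, bearing=116.0°
Leg 2: dist=5760.8 km, bearing=191.8°
Leg 3: dist=11005.7 km, bearing=164.2°
Total: 24523.7 km

Leg 1: φ1=-0.5610361, φ2=-0.5607760, Δφ=0.0002601, Δλ=1.4828981 rad; a=sin²(Δφ/2)+cosφ1·cosφ2·sin²(Δλ/2)=0.3270405886; c=2·atan2(√a, √(1-a))=1.217578439; dist=6371·c=7757.192 ≈ 7757.2 km; running total=7757.2 km
Leg 1 bearing: y=sinΔλ·cosφ2=0.84357335, x=cosφ1·sinφ2-sinφ1·cosφ2·cosΔλ=-0.41076049; θ=atan2(y, x)=115.9628° ≈ 116.0°
Leg 2: φ1=-0.5607760, φ2=-1.3725810, Δφ=-0.8118050, Δλ=-0.9509723 rad; a=sin²(Δφ/2)+cosφ1·cosφ2·sin²(Δλ/2)=0.1908502769; c=2·atan2(√a, √(1-a))=0.904219182; dist=6371·c=5760.780 ≈ 5760.8 km; running total=13518.0 km
Leg 2 bearing: y=sinΔλ·cosφ2=-0.16028899, x=cosφ1·sinφ2-sinφ1·cosφ2·cosΔλ=-0.76942396; θ=atan2(y, x)=-168.2323° <0 so +360° → 191.7677° ≈ 191.8°
Leg 3: φ1=-1.3725810, φ2=-0.0341927, Δφ=1.3383883, Δλ=2.8693161 rad; a=sin²(Δφ/2)+cosφ1·cosφ2·sin²(Δλ/2)=0.5780190101; c=2·atan2(√a, √(1-a))=1.727474586; dist=6371·c=11005.741 ≈ 11005.7 km; running total=24523.7 km
Leg 3 bearing: y=sinΔλ·cosφ2=0.26876767, x=cosφ1·sinφ2-sinφ1·cosφ2·cosΔλ=-0.95048202; θ=atan2(y, x)=164.2107° ≈ 164.2°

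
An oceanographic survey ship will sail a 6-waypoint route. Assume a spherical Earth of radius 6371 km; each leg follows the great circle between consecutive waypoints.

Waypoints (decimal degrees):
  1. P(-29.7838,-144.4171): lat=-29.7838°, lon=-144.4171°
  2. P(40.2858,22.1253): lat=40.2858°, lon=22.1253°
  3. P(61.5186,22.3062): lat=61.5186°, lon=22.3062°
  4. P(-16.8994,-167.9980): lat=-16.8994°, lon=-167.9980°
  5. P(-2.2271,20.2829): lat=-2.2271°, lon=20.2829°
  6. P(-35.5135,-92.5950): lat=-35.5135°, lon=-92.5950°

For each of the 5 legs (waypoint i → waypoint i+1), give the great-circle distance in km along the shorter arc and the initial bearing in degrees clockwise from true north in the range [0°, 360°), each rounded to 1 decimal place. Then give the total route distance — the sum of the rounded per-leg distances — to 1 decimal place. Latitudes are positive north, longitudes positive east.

Leg 1: dist=18326.2 km, bearing=42.7°
Leg 2: dist=2361.0 km, bearing=0.2°
Leg 3: dist=14987.3 km, bearing=14.0°
Leg 4: dist=17702.3 km, bearing=203.9°
Leg 5: dist=11906.3 km, bearing=231.7°
Total: 65283.1 km

Leg 1: φ1=-0.5198254, φ2=0.7031199, Δφ=1.2229452, Δλ=2.9067132 rad; a=sin²(Δφ/2)+cosφ1·cosφ2·sin²(Δλ/2)=0.9825349386; c=2·atan2(√a, √(1-a))=2.876506288; dist=6371·c=18326.222 ≈ 18326.2 km; running total=18326.2 km
Leg 1 bearing: y=sinΔλ·cosφ2=0.17752984, x=cosφ1·sinφ2-sinφ1·cosφ2·cosΔλ=0.19267404; θ=atan2(y, x)=42.6575° ≈ 42.7°
Leg 2: φ1=0.7031199, φ2=1.0737021, Δφ=0.3705823, Δλ=0.0031573 rad; a=sin²(Δφ/2)+cosφ1·cosφ2·sin²(Δλ/2)=0.0339425916; c=2·atan2(√a, √(1-a))=0.370587276; dist=6371·c=2361.012 ≈ 2361.0 km; running total=20687.2 km
Leg 2 bearing: y=sinΔλ·cosφ2=0.00150563, x=cosφ1·sinφ2-sinφ1·cosφ2·cosΔλ=0.36215977; θ=atan2(y, x)=0.2382° ≈ 0.2°
Leg 3: φ1=1.0737021, φ2=-0.2949502, Δφ=-1.3686523, Δλ=-3.3214349 rad; a=sin²(Δφ/2)+cosφ1·cosφ2·sin²(Δλ/2)=0.8522158943; c=2·atan2(√a, √(1-a))=2.352418599; dist=6371·c=14987.259 ≈ 14987.3 km; running total=35674.5 km
Leg 3 bearing: y=sinΔλ·cosφ2=0.17114994, x=cosφ1·sinφ2-sinφ1·cosφ2·cosΔλ=0.68882767; θ=atan2(y, x)=13.9535° ≈ 14.0°
Leg 4: φ1=-0.2949502, φ2=-0.0388702, Δφ=0.2560799, Δλ=3.2861216 rad; a=sin²(Δφ/2)+cosφ1·cosφ2·sin²(Δλ/2)=0.9674145483; c=2·atan2(√a, √(1-a))=2.778573801; dist=6371·c=17702.294 ≈ 17702.3 km; running total=53376.8 km
Leg 4 bearing: y=sinΔλ·cosφ2=-0.14391754, x=cosφ1·sinφ2-sinφ1·cosφ2·cosΔλ=-0.32462641; θ=atan2(y, x)=-156.0907° <0 so +360° → 203.9093° ≈ 203.9°
Leg 5: φ1=-0.0388702, φ2=-0.6198275, Δφ=-0.5809573, Δλ=-1.9700910 rad; a=sin²(Δφ/2)+cosφ1·cosφ2·sin²(Δλ/2)=0.6468182472; c=2·atan2(√a, √(1-a))=1.868825148; dist=6371·c=11906.285 ≈ 11906.3 km; running total=65283.1 km
Leg 5 bearing: y=sinΔλ·cosφ2=-0.74994739, x=cosφ1·sinφ2-sinφ1·cosφ2·cosΔλ=-0.59275334; θ=atan2(y, x)=-128.3226° <0 so +360° → 231.6774° ≈ 231.7°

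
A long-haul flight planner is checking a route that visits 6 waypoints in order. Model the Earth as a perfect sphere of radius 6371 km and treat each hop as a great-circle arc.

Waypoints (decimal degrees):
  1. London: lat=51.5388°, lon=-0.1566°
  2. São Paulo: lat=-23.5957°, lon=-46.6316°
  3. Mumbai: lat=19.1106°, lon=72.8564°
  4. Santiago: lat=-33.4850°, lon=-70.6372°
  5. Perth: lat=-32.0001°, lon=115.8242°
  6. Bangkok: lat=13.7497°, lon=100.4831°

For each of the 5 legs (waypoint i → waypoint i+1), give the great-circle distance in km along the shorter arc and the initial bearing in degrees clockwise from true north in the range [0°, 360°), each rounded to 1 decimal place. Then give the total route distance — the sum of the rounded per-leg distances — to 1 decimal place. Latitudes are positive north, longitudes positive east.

Leg 1: dist=9503.1 km, bearing=221.8°
Leg 2: dist=13773.4 km, bearing=82.1°
Leg 3: dist=16067.1 km, bearing=238.7°
Leg 4: dist=12702.1 km, bearing=186.0°
Leg 5: dist=5343.3 km, bearing=339.8°
Total: 57389.0 km

Leg 1: φ1=0.8995218, φ2=-0.4118227, Δφ=-1.3113444, Δλ=-0.8111418 rad; a=sin²(Δφ/2)+cosφ1·cosφ2·sin²(Δλ/2)=0.4604505505; c=2·atan2(√a, √(1-a))=1.491614713; dist=6371·c=9503.077 ≈ 9503.1 km; running total=9503.1 km
Leg 1 bearing: y=sinΔλ·cosφ2=-0.66445253, x=cosφ1·sinφ2-sinφ1·cosφ2·cosΔλ=-0.74313269; θ=atan2(y, x)=-138.1993° <0 so +360° → 221.8007° ≈ 221.8°
Leg 2: φ1=-0.4118227, φ2=0.3335429, Δφ=0.7453655, Δλ=2.0854590 rad; a=sin²(Δφ/2)+cosφ1·cosφ2·sin²(Δλ/2)=0.7786375337; c=2·atan2(√a, √(1-a))=2.161896744; dist=6371·c=13773.444 ≈ 13773.4 km; running total=23276.5 km
Leg 2 bearing: y=sinΔλ·cosφ2=0.82248640, x=cosφ1·sinφ2-sinφ1·cosφ2·cosΔλ=0.11384475; θ=atan2(y, x)=82.1195° ≈ 82.1°
Leg 3: φ1=0.3335429, φ2=-0.5844235, Δφ=-0.9179664, Δλ=-2.5044358 rad; a=sin²(Δφ/2)+cosφ1·cosφ2·sin²(Δλ/2)=0.9070340858; c=2·atan2(√a, √(1-a))=2.521919240; dist=6371·c=16067.147 ≈ 16067.1 km; running total=39343.6 km
Leg 3 bearing: y=sinΔλ·cosφ2=-0.49617511, x=cosφ1·sinφ2-sinφ1·cosφ2·cosΔλ=-0.30183319; θ=atan2(y, x)=-121.3130° <0 so +360° → 238.6870° ≈ 238.7°
Leg 4: φ1=-0.5844235, φ2=-0.5585071, Δφ=0.0259164, Δλ=3.2543654 rad; a=sin²(Δφ/2)+cosφ1·cosφ2·sin²(Δλ/2)=0.7052185213; c=2·atan2(√a, √(1-a))=1.993729609; dist=6371·c=12702.051 ≈ 12702.1 km; running total=52045.7 km
Leg 4 bearing: y=sinΔλ·cosφ2=-0.09543399, x=cosφ1·sinφ2-sinφ1·cosφ2·cosΔλ=-0.90688135; θ=atan2(y, x)=-173.9927° <0 so +360° → 186.0073° ≈ 186.0°
Leg 5: φ1=-0.5585071, φ2=0.2399775, Δφ=0.7984846, Δλ=-0.2677527 rad; a=sin²(Δφ/2)+cosφ1·cosφ2·sin²(Δλ/2)=0.1657794068; c=2·atan2(√a, √(1-a))=0.838685360; dist=6371·c=5343.264 ≈ 5343.3 km; running total=57389.0 km
Leg 5 bearing: y=sinΔλ·cosφ2=-0.25698334, x=cosφ1·sinφ2-sinφ1·cosφ2·cosΔλ=0.69795841; θ=atan2(y, x)=-20.2133° <0 so +360° → 339.7867° ≈ 339.8°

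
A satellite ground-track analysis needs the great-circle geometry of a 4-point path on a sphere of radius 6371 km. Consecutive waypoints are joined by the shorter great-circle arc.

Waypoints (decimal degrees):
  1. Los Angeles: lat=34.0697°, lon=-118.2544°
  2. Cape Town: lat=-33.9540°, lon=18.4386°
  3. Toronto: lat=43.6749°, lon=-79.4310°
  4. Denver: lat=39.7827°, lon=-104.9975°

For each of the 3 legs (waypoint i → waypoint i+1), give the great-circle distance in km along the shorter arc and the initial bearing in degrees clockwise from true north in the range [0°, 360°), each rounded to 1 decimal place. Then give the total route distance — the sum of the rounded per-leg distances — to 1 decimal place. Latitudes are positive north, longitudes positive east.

Leg 1: φ1=0.5946284, φ2=-0.5926091, Δφ=-1.1872375, Δλ=2.3857429 rad; a=sin²(Δφ/2)+cosφ1·cosφ2·sin²(Δλ/2)=0.9064450945; c=2·atan2(√a, √(1-a))=2.519893800; dist=6371·c=16054.243 ≈ 16054.2 km; running total=16054.2 km
Leg 1 bearing: y=sinΔλ·cosφ2=0.56895065, x=cosφ1·sinφ2-sinφ1·cosφ2·cosΔλ=-0.12451789; θ=atan2(y, x)=102.3448° ≈ 102.3°
Leg 2: φ1=-0.5926091, φ2=0.7622708, Δφ=1.3548799, Δλ=-1.7081468 rad; a=sin²(Δφ/2)+cosφ1·cosφ2·sin²(Δλ/2)=0.7339215640; c=2·atan2(√a, √(1-a))=2.057645103; dist=6371·c=13109.257 ≈ 13109.3 km; running total=29163.5 km
Leg 2 bearing: y=sinΔλ·cosφ2=-0.71645816, x=cosφ1·sinφ2-sinφ1·cosφ2·cosΔλ=0.51750411; θ=atan2(y, x)=-54.1591° <0 so +360° → 305.8409° ≈ 305.8°
Leg 3: φ1=0.7622708, φ2=0.6943391, Δφ=-0.0679317, Δλ=-0.4462196 rad; a=sin²(Δφ/2)+cosφ1·cosφ2·sin²(Δλ/2)=0.0283645950; c=2·atan2(√a, √(1-a))=0.338448879; dist=6371·c=2156.258 ≈ 2156.3 km; running total=31319.8 km
Leg 3 bearing: y=sinΔλ·cosφ2=-0.33164259, x=cosφ1·sinφ2-sinφ1·cosφ2·cosΔλ=-0.01591758; θ=atan2(y, x)=-92.7479° <0 so +360° → 267.2521° ≈ 267.3°

Leg 1: dist=16054.2 km, bearing=102.3°
Leg 2: dist=13109.3 km, bearing=305.8°
Leg 3: dist=2156.3 km, bearing=267.3°
Total: 31319.8 km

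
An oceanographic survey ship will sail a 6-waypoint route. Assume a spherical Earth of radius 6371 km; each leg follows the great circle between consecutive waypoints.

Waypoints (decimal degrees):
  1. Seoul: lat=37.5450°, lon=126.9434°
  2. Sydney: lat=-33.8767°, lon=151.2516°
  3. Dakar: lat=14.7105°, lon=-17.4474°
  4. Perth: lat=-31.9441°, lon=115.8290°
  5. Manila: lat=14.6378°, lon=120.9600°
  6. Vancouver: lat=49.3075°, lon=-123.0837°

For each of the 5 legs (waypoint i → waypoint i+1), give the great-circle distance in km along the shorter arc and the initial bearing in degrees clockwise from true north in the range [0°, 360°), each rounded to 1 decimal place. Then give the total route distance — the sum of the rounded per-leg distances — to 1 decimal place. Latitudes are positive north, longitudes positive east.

Leg 1: φ1=0.6552839, φ2=-0.5912600, Δφ=-1.2465438, Δλ=0.4242581 rad; a=sin²(Δφ/2)+cosφ1·cosφ2·sin²(Δλ/2)=0.3698797588; c=2·atan2(√a, √(1-a))=1.307525068; dist=6371·c=8330.242 ≈ 8330.2 km; running total=8330.2 km
Leg 1 bearing: y=sinΔλ·cosφ2=0.34176357, x=cosφ1·sinφ2-sinφ1·cosφ2·cosΔλ=-0.90303519; θ=atan2(y, x)=159.2703° ≈ 159.3°
Leg 2: φ1=-0.5912600, φ2=0.2567467, Δφ=0.8480066, Δλ=-2.9443530 rad; a=sin²(Δφ/2)+cosφ1·cosφ2·sin²(Δλ/2)=0.9645002773; c=2·atan2(√a, √(1-a))=2.762499319; dist=6371·c=17599.883 ≈ 17599.9 km; running total=25930.1 km
Leg 2 bearing: y=sinΔλ·cosφ2=-0.18953983, x=cosφ1·sinφ2-sinφ1·cosφ2·cosΔλ=-0.31785629; θ=atan2(y, x)=-149.1921° <0 so +360° → 210.8079° ≈ 210.8°
Leg 3: φ1=0.2567467, φ2=-0.5575297, Δφ=-0.8142764, Δλ=2.3261120 rad; a=sin²(Δφ/2)+cosφ1·cosφ2·sin²(Δλ/2)=0.8484970901; c=2·atan2(√a, √(1-a))=2.341993468; dist=6371·c=14920.840 ≈ 14920.8 km; running total=40850.9 km
Leg 3 bearing: y=sinΔλ·cosφ2=0.61780193, x=cosφ1·sinφ2-sinφ1·cosφ2·cosΔλ=-0.36403281; θ=atan2(y, x)=120.5082° ≈ 120.5°
Leg 4: φ1=-0.5575297, φ2=0.2554778, Δφ=0.8130075, Δλ=0.0895528 rad; a=sin²(Δφ/2)+cosφ1·cosφ2·sin²(Δλ/2)=0.1579864889; c=2·atan2(√a, √(1-a))=0.817527303; dist=6371·c=5208.466 ≈ 5208.5 km; running total=46059.4 km
Leg 4 bearing: y=sinΔλ·cosφ2=0.08653043, x=cosφ1·sinφ2-sinφ1·cosφ2·cosΔλ=0.72430623; θ=atan2(y, x)=6.8126° ≈ 6.8°
Leg 5: φ1=0.2554778, φ2=0.8605782, Δφ=0.6051004, Δλ=-4.2593661 rad; a=sin²(Δφ/2)+cosφ1·cosφ2·sin²(Δλ/2)=0.5422501145; c=2·atan2(√a, √(1-a))=1.655397440; dist=6371·c=10546.537 ≈ 10546.5 km; running total=56605.9 km
Leg 5 bearing: y=sinΔλ·cosφ2=0.58623079, x=cosφ1·sinφ2-sinφ1·cosφ2·cosΔλ=0.80572525; θ=atan2(y, x)=36.0389° ≈ 36.0°

Leg 1: dist=8330.2 km, bearing=159.3°
Leg 2: dist=17599.9 km, bearing=210.8°
Leg 3: dist=14920.8 km, bearing=120.5°
Leg 4: dist=5208.5 km, bearing=6.8°
Leg 5: dist=10546.5 km, bearing=36.0°
Total: 56605.9 km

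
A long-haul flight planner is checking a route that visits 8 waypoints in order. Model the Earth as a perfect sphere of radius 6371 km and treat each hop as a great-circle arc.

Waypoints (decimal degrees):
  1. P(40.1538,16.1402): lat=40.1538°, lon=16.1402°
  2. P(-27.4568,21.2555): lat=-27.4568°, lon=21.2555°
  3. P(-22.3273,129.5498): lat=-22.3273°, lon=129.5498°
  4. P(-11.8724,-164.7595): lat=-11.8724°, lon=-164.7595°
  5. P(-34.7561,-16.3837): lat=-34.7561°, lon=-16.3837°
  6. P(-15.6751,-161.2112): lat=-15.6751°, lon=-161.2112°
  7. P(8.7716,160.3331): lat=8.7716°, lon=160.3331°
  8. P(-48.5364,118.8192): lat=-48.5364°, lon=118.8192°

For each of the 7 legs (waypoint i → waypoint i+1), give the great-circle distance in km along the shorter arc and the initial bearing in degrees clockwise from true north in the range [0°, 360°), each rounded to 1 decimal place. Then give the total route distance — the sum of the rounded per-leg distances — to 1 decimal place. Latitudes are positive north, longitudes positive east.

Leg 1: dist=7536.6 km, bearing=175.1°
Leg 2: dist=10533.7 km, bearing=118.2°
Leg 3: dist=7028.0 km, bearing=92.4°
Leg 4: dist=13850.9 km, bearing=148.5°
Leg 5: dist=13288.9 km, bearing=219.6°
Leg 6: dist=5032.2 km, bearing=300.1°
Leg 7: dist=7553.5 km, bearing=208.3°
Total: 64823.8 km

Leg 1: φ1=0.7008160, φ2=-0.4792116, Δφ=-1.1800276, Δλ=0.0892788 rad; a=sin²(Δφ/2)+cosφ1·cosφ2·sin²(Δλ/2)=0.3109009193; c=2·atan2(√a, √(1-a))=1.182947215; dist=6371·c=7536.557 ≈ 7536.6 km; running total=7536.6 km
Leg 1 bearing: y=sinΔλ·cosφ2=0.07911715, x=cosφ1·sinφ2-sinφ1·cosφ2·cosΔλ=-0.92233759; θ=atan2(y, x)=175.0972° ≈ 175.1°
Leg 2: φ1=-0.4792116, φ2=-0.3896849, Δφ=0.0895267, Δλ=1.8900921 rad; a=sin²(Δφ/2)+cosφ1·cosφ2·sin²(Δλ/2)=0.5412474385; c=2·atan2(√a, √(1-a))=1.653385060; dist=6371·c=10533.716 ≈ 10533.7 km; running total=18070.3 km
Leg 2 bearing: y=sinΔλ·cosφ2=0.87827481, x=cosφ1·sinφ2-sinφ1·cosφ2·cosΔλ=-0.47098615; θ=atan2(y, x)=118.2030° ≈ 118.2°
Leg 3: φ1=-0.3896849, φ2=-0.2072125, Δφ=0.1824724, Δλ=-5.1366663 rad; a=sin²(Δφ/2)+cosφ1·cosφ2·sin²(Δλ/2)=0.2745946212; c=2·atan2(√a, √(1-a))=1.103122906; dist=6371·c=7027.996 ≈ 7028.0 km; running total=25098.3 km
Leg 3 bearing: y=sinΔλ·cosφ2=0.89184134, x=cosφ1·sinφ2-sinφ1·cosφ2·cosΔλ=-0.03726497; θ=atan2(y, x)=92.3927° ≈ 92.4°
Leg 4: φ1=-0.2072125, φ2=-0.6066084, Δφ=-0.3993959, Δλ=2.5896462 rad; a=sin²(Δφ/2)+cosφ1·cosφ2·sin²(Δλ/2)=0.7836674152; c=2·atan2(√a, √(1-a))=2.174062117; dist=6371·c=13850.9497 ≈ 13850.9 km; running total=38949.2 km
Leg 4 bearing: y=sinΔλ·cosφ2=0.43079514, x=cosφ1·sinφ2-sinφ1·cosφ2·cosΔλ=-0.70181674; θ=atan2(y, x)=148.4572° ≈ 148.5°
Leg 5: φ1=-0.6066084, φ2=-0.2735821, Δφ=0.3330263, Δλ=-2.5277167 rad; a=sin²(Δφ/2)+cosφ1·cosφ2·sin²(Δλ/2)=0.7462895353; c=2·atan2(√a, √(1-a))=2.085847140; dist=6371·c=13288.932 ≈ 13288.9 km; running total=52238.1 km
Leg 5 bearing: y=sinΔλ·cosφ2=-0.55461669, x=cosφ1·sinφ2-sinφ1·cosφ2·cosΔλ=-0.67064610; θ=atan2(y, x)=-140.4096° <0 so +360° → 219.5904° ≈ 219.6°
Leg 6: φ1=-0.2735821, φ2=0.1530933, Δφ=0.4266754, Δλ=5.6120067 rad; a=sin²(Δφ/2)+cosφ1·cosφ2·sin²(Δλ/2)=0.1480272107; c=2·atan2(√a, √(1-a))=0.789858845; dist=6371·c=5032.191 ≈ 5032.2 km; running total=57270.3 km
Leg 6 bearing: y=sinΔλ·cosφ2=-0.61463556, x=cosφ1·sinφ2-sinφ1·cosφ2·cosΔλ=0.35592661; θ=atan2(y, x)=-59.9255° <0 so +360° → 300.0745° ≈ 300.1°
Leg 7: φ1=0.1530933, φ2=-0.8471200, Δφ=-1.0002133, Δλ=-0.7245542 rad; a=sin²(Δφ/2)+cosφ1·cosφ2·sin²(Δλ/2)=0.3121328500; c=2·atan2(√a, √(1-a))=1.185607321; dist=6371·c=7553.504 ≈ 7553.5 km; running total=64823.8 km
Leg 7 bearing: y=sinΔλ·cosφ2=-0.43887025, x=cosφ1·sinφ2-sinφ1·cosφ2·cosΔλ=-0.81622095; θ=atan2(y, x)=-151.7337° <0 so +360° → 208.2663° ≈ 208.3°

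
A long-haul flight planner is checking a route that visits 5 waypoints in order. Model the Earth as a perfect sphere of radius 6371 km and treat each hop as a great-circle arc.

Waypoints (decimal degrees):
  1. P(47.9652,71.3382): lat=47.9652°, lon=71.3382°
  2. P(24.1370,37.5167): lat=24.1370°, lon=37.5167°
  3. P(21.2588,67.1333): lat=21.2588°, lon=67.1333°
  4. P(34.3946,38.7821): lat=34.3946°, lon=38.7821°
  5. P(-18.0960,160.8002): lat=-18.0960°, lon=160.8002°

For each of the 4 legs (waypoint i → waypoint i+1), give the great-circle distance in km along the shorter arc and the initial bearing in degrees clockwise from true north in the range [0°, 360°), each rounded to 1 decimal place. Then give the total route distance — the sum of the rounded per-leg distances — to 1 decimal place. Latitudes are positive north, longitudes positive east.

Leg 1: φ1=0.8371507, φ2=0.4212701, Δφ=-0.4158805, Δλ=-0.5902965 rad; a=sin²(Δφ/2)+cosφ1·cosφ2·sin²(Δλ/2)=0.0943209930; c=2·atan2(√a, √(1-a))=0.624324763; dist=6371·c=3977.573 ≈ 3977.6 km; running total=3977.6 km
Leg 1 bearing: y=sinΔλ·cosφ2=-0.50794338, x=cosφ1·sinφ2-sinφ1·cosφ2·cosΔλ=-0.28929517; θ=atan2(y, x)=-119.6633° <0 so +360° → 240.3367° ≈ 240.3°
Leg 2: φ1=0.4212701, φ2=0.3710361, Δφ=-0.0502341, Δλ=0.5169072 rad; a=sin²(Δφ/2)+cosφ1·cosφ2·sin²(Δλ/2)=0.0561870495; c=2·atan2(√a, √(1-a))=0.478631795; dist=6371·c=3049.363 ≈ 3049.4 km; running total=7027.0 km
Leg 2 bearing: y=sinΔλ·cosφ2=0.46056496, x=cosφ1·sinφ2-sinφ1·cosφ2·cosΔλ=-0.00042372; θ=atan2(y, x)=90.0527° ≈ 90.1°
Leg 3: φ1=0.3710361, φ2=0.6002990, Δφ=0.2292630, Δλ=-0.4948218 rad; a=sin²(Δφ/2)+cosφ1·cosφ2·sin²(Δλ/2)=0.0592033631; c=2·atan2(√a, √(1-a))=0.491569184; dist=6371·c=3131.787 ≈ 3131.8 km; running total=10158.8 km
Leg 3 bearing: y=sinΔλ·cosφ2=-0.39185091, x=cosφ1·sinφ2-sinφ1·cosφ2·cosΔλ=0.26314666; θ=atan2(y, x)=-56.1167° <0 so +360° → 303.8833° ≈ 303.9°
Leg 4: φ1=0.6002990, φ2=-0.3158348, Δφ=-0.9161338, Δλ=2.1296176 rad; a=sin²(Δφ/2)+cosφ1·cosφ2·sin²(Δλ/2)=0.7956567785; c=2·atan2(√a, √(1-a))=2.203483027; dist=6371·c=14038.390 ≈ 14038.4 km; running total=24197.2 km
Leg 4 bearing: y=sinΔλ·cosφ2=0.80594228, x=cosφ1·sinφ2-sinφ1·cosφ2·cosΔλ=0.02837801; θ=atan2(y, x)=87.9834° ≈ 88.0°

Leg 1: dist=3977.6 km, bearing=240.3°
Leg 2: dist=3049.4 km, bearing=90.1°
Leg 3: dist=3131.8 km, bearing=303.9°
Leg 4: dist=14038.4 km, bearing=88.0°
Total: 24197.2 km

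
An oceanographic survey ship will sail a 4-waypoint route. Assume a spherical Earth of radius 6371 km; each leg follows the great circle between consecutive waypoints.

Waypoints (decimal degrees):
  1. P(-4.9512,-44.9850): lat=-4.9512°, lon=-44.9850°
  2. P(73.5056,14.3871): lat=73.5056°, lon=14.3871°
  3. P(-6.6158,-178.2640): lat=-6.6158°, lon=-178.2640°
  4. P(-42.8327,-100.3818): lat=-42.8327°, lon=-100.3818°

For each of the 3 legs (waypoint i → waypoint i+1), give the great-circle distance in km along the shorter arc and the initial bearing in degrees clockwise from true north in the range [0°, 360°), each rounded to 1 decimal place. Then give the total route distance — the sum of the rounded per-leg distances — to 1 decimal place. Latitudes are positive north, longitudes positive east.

Leg 1: φ1=-0.0864147, φ2=1.2829147, Δφ=1.3693295, Δλ=1.0362386 rad; a=sin²(Δφ/2)+cosφ1·cosφ2·sin²(Δλ/2)=0.4693241796; c=2·atan2(√a, √(1-a))=1.509406132; dist=6371·c=9616.426 ≈ 9616.4 km; running total=9616.4 km
Leg 1 bearing: y=sinΔλ·cosφ2=0.24431287, x=cosφ1·sinφ2-sinφ1·cosφ2·cosΔλ=0.96775369; θ=atan2(y, x)=14.1685° ≈ 14.2°
Leg 2: φ1=1.2829147, φ2=-0.1154675, Δφ=-1.3983822, Δλ=-3.3623960 rad; a=sin²(Δφ/2)+cosφ1·cosφ2·sin²(Δλ/2)=0.6928268304; c=2·atan2(√a, √(1-a))=1.966712510; dist=6371·c=12529.925 ≈ 12529.9 km; running total=22146.3 km
Leg 2 bearing: y=sinΔλ·cosφ2=0.21755513, x=cosφ1·sinφ2-sinφ1·cosφ2·cosΔλ=0.89662758; θ=atan2(y, x)=13.6385° ≈ 13.6°
Leg 3: φ1=-0.1154675, φ2=-0.7475716, Δφ=-0.6321041, Δλ=1.3593008 rad; a=sin²(Δφ/2)+cosφ1·cosφ2·sin²(Δλ/2)=0.3843764333; c=2·atan2(√a, √(1-a))=1.337436960; dist=6371·c=8520.811 ≈ 8520.8 km; running total=30667.1 km
Leg 3 bearing: y=sinΔλ·cosφ2=0.71700170, x=cosφ1·sinφ2-sinφ1·cosφ2·cosΔλ=-0.65759663; θ=atan2(y, x)=132.5254° ≈ 132.5°

Leg 1: dist=9616.4 km, bearing=14.2°
Leg 2: dist=12529.9 km, bearing=13.6°
Leg 3: dist=8520.8 km, bearing=132.5°
Total: 30667.1 km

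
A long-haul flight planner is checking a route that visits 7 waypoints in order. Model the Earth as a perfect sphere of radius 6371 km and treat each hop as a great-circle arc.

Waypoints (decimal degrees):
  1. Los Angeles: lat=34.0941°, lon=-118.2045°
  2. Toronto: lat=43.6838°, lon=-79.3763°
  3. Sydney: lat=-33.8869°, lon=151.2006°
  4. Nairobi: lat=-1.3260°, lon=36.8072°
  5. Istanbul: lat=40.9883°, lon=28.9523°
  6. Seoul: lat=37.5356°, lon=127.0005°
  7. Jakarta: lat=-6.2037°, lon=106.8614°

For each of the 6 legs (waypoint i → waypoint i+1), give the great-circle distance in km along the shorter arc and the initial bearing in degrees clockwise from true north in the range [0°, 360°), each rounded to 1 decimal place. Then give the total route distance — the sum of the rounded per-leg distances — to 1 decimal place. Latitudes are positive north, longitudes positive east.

Leg 1: dist=3489.8 km, bearing=60.5°
Leg 2: dist=15570.1 km, bearing=266.5°
Leg 3: dist=12149.1 km, bearing=254.7°
Leg 4: dist=4771.8 km, bearing=351.3°
Leg 5: dist=7960.5 km, bearing=55.8°
Leg 6: dist=5292.9 km, bearing=207.6°
Total: 49234.2 km

Leg 1: φ1=0.5950543, φ2=0.7624261, Δφ=0.1673718, Δλ=0.6776799 rad; a=sin²(Δφ/2)+cosφ1·cosφ2·sin²(Δλ/2)=0.0731526365; c=2·atan2(√a, √(1-a))=0.547757071; dist=6371·c=3489.760 ≈ 3489.8 km; running total=3489.8 km
Leg 1 bearing: y=sinΔλ·cosφ2=0.45341369, x=cosφ1·sinφ2-sinφ1·cosφ2·cosΔλ=0.25616663; θ=atan2(y, x)=60.5347° ≈ 60.5°
Leg 2: φ1=0.7624261, φ2=-0.5914380, Δφ=-1.3538641, Δλ=4.0243261 rad; a=sin²(Δφ/2)+cosφ1·cosφ2·sin²(Δλ/2)=0.8831616796; c=2·atan2(√a, √(1-a))=2.443894981; dist=6371·c=15570.055 ≈ 15570.1 km; running total=19059.9 km
Leg 2 bearing: y=sinΔλ·cosφ2=-0.64126439, x=cosφ1·sinφ2-sinφ1·cosφ2·cosΔλ=-0.03909586; θ=atan2(y, x)=-93.4888° <0 so +360° → 266.5112° ≈ 266.5°
Leg 3: φ1=-0.5914380, φ2=-0.0231431, Δφ=0.5682949, Δλ=-1.9965415 rad; a=sin²(Δφ/2)+cosφ1·cosφ2·sin²(Δλ/2)=0.6649265688; c=2·atan2(√a, √(1-a))=1.906944328; dist=6371·c=12149.142 ≈ 12149.1 km; running total=31209.0 km
Leg 3 bearing: y=sinΔλ·cosφ2=-0.91048736, x=cosφ1·sinφ2-sinφ1·cosφ2·cosΔλ=-0.24941868; θ=atan2(y, x)=-105.3198° <0 so +360° → 254.6802° ≈ 254.7°
Leg 4: φ1=-0.0231431, φ2=0.7153808, Δφ=0.7385239, Δλ=-0.1370939 rad; a=sin²(Δφ/2)+cosφ1·cosφ2·sin²(Δλ/2)=0.1338087199; c=2·atan2(√a, √(1-a))=0.748981762; dist=6371·c=4771.763 ≈ 4771.8 km; running total=35980.8 km
Leg 4 bearing: y=sinΔλ·cosφ2=-0.10316056, x=cosφ1·sinφ2-sinφ1·cosφ2·cosΔλ=0.67303320; θ=atan2(y, x)=-8.7143° <0 so +360° → 351.2857° ≈ 351.3°
Leg 5: φ1=0.7153808, φ2=0.6551198, Δφ=-0.0602610, Δλ=1.7112639 rad; a=sin²(Δφ/2)+cosφ1·cosφ2·sin²(Δλ/2)=0.3420954454; c=2·atan2(√a, √(1-a))=1.249487043; dist=6371·c=7960.482 ≈ 7960.5 km; running total=43941.3 km
Leg 5 bearing: y=sinΔλ·cosφ2=0.78516464, x=cosφ1·sinφ2-sinφ1·cosφ2·cosΔλ=0.53271107; θ=atan2(y, x)=55.8443° ≈ 55.8°
Leg 6: φ1=0.6551198, φ2=-0.1082750, Δφ=-0.7633948, Δλ=-0.3514936 rad; a=sin²(Δφ/2)+cosφ1·cosφ2·sin²(Δλ/2)=0.1628529345; c=2·atan2(√a, √(1-a))=0.830787905; dist=6371·c=5292.9497 ≈ 5292.9 km; running total=49234.2 km
Leg 6 bearing: y=sinΔλ·cosφ2=-0.34228425, x=cosφ1·sinφ2-sinφ1·cosφ2·cosΔλ=-0.65434618; θ=atan2(y, x)=-152.3862° <0 so +360° → 207.6138° ≈ 207.6°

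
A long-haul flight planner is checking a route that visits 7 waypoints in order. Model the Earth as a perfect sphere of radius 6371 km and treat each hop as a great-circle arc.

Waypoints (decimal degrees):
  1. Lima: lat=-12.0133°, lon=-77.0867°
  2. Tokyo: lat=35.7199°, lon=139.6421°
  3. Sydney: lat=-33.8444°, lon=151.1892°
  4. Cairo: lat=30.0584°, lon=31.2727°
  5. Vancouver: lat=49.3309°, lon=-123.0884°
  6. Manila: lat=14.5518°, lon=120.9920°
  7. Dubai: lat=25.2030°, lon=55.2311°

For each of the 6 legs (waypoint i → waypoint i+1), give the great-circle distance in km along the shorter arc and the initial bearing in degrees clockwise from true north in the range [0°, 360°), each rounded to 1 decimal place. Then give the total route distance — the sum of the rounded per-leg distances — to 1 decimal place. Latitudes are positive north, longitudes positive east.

Leg 1: φ1=-0.2096716, φ2=0.6234299, Δφ=0.8331015, Δλ=3.7826311 rad; a=sin²(Δφ/2)+cosφ1·cosφ2·sin²(Δλ/2)=0.8789838436; c=2·atan2(√a, √(1-a))=2.430988128; dist=6371·c=15487.825 ≈ 15487.8 km; running total=15487.8 km
Leg 1 bearing: y=sinΔλ·cosφ2=-0.48552752, x=cosφ1·sinφ2-sinφ1·cosφ2·cosΔλ=0.43560074; θ=atan2(y, x)=-48.1025° <0 so +360° → 311.8975° ≈ 311.9°
Leg 2: φ1=0.6234299, φ2=-0.5906962, Δφ=-1.2141261, Δλ=0.2015349 rad; a=sin²(Δφ/2)+cosφ1·cosφ2·sin²(Δλ/2)=0.3322458639; c=2·atan2(√a, √(1-a))=1.228651603; dist=6371·c=7827.739 ≈ 7827.7 km; running total=23315.5 km
Leg 2 bearing: y=sinΔλ·cosφ2=0.16625466, x=cosφ1·sinφ2-sinφ1·cosφ2·cosΔλ=-0.92725055; θ=atan2(y, x)=169.8350° ≈ 169.8°
Leg 3: φ1=-0.5906962, φ2=0.5246180, Δφ=1.1153143, Δλ=-2.0929378 rad; a=sin²(Δφ/2)+cosφ1·cosφ2·sin²(Δλ/2)=0.8187408759; c=2·atan2(√a, √(1-a))=2.262021679; dist=6371·c=14411.340 ≈ 14411.3 km; running total=37726.8 km
Leg 3 bearing: y=sinΔλ·cosφ2=-0.75018814, x=cosφ1·sinφ2-sinφ1·cosφ2·cosΔλ=0.17559834; θ=atan2(y, x)=-76.8258° <0 so +360° → 283.1742° ≈ 283.2°
Leg 4: φ1=0.5246180, φ2=0.8609866, Δφ=0.3363686, Δλ=-2.6941094 rad; a=sin²(Δφ/2)+cosφ1·cosφ2·sin²(Δλ/2)=0.5642991191; c=2·atan2(√a, √(1-a))=1.699751678; dist=6371·c=10829.118 ≈ 10829.1 km; running total=48555.9 km
Leg 4 bearing: y=sinΔλ·cosφ2=-0.28198467, x=cosφ1·sinφ2-sinφ1·cosφ2·cosΔλ=0.95076135; θ=atan2(y, x)=-16.5197° <0 so +360° → 343.4803° ≈ 343.5°
Leg 5: φ1=0.8609866, φ2=0.2539768, Δφ=-0.6070098, Δλ=4.2600066 rad; a=sin²(Δφ/2)+cosφ1·cosφ2·sin²(Δλ/2)=0.5425740375; c=2·atan2(√a, √(1-a))=1.656047629; dist=6371·c=10550.679 ≈ 10550.7 km; running total=59106.6 km
Leg 5 bearing: y=sinΔλ·cosφ2=-0.87055608, x=cosφ1·sinφ2-sinφ1·cosφ2·cosΔλ=0.48464618; θ=atan2(y, x)=-60.8949° <0 so +360° → 299.1051° ≈ 299.1°
Leg 6: φ1=0.2539768, φ2=0.4398753, Δφ=0.1858985, Δλ=-1.1477442 rad; a=sin²(Δφ/2)+cosφ1·cosφ2·sin²(Δλ/2)=0.2667308192; c=2·atan2(√a, √(1-a))=1.085423269; dist=6371·c=6915.232 ≈ 6915.2 km; running total=66021.8 km
Leg 6 bearing: y=sinΔλ·cosφ2=-0.82503732, x=cosφ1·sinφ2-sinφ1·cosφ2·cosΔλ=0.31883441; θ=atan2(y, x)=-68.8711° <0 so +360° → 291.1289° ≈ 291.1°

Leg 1: dist=15487.8 km, bearing=311.9°
Leg 2: dist=7827.7 km, bearing=169.8°
Leg 3: dist=14411.3 km, bearing=283.2°
Leg 4: dist=10829.1 km, bearing=343.5°
Leg 5: dist=10550.7 km, bearing=299.1°
Leg 6: dist=6915.2 km, bearing=291.1°
Total: 66021.8 km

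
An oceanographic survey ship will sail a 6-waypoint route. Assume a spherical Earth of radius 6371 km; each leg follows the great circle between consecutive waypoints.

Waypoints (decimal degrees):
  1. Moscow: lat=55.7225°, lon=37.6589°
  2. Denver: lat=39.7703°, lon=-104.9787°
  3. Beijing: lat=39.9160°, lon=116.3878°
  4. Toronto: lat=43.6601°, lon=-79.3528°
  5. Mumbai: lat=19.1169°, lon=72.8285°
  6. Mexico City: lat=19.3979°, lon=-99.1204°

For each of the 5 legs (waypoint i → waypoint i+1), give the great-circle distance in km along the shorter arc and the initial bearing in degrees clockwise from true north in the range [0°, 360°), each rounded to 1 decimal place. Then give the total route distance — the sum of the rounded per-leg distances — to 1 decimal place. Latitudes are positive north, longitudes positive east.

Leg 1: φ1=0.9725411, φ2=0.6941227, Δφ=-0.2784184, Δλ=-2.4894958 rad; a=sin²(Δφ/2)+cosφ1·cosφ2·sin²(Δλ/2)=0.4077284539; c=2·atan2(√a, √(1-a))=1.385189377; dist=6371·c=8825.042 ≈ 8825.0 km; running total=8825.0 km
Leg 1 bearing: y=sinΔλ·cosφ2=-0.46643752, x=cosφ1·sinφ2-sinφ1·cosφ2·cosΔλ=0.86508953; θ=atan2(y, x)=-28.3326° <0 so +360° → 331.6674° ≈ 331.7°
Leg 2: φ1=0.6941227, φ2=0.6966656, Δφ=0.0025429, Δλ=3.8635743 rad; a=sin²(Δφ/2)+cosφ1·cosφ2·sin²(Δλ/2)=0.5159757659; c=2·atan2(√a, √(1-a))=1.602753298; dist=6371·c=10211.141 ≈ 10211.1 km; running total=19036.1 km
Leg 2 bearing: y=sinΔλ·cosφ2=-0.50688047, x=cosφ1·sinφ2-sinφ1·cosφ2·cosΔλ=0.86142399; θ=atan2(y, x)=-30.4735° <0 so +360° → 329.5265° ≈ 329.5°
Leg 3: φ1=0.6966656, φ2=0.7620125, Δφ=0.0653469, Δλ=-3.4163179 rad; a=sin²(Δφ/2)+cosφ1·cosφ2·sin²(Δλ/2)=0.5455377628; c=2·atan2(√a, √(1-a))=1.661998233; dist=6371·c=10588.591 ≈ 10588.6 km; running total=29624.7 km
Leg 3 bearing: y=sinΔλ·cosφ2=0.19625884, x=cosφ1·sinφ2-sinφ1·cosφ2·cosΔλ=0.97631333; θ=atan2(y, x)=11.3661° ≈ 11.4°
Leg 4: φ1=0.7620125, φ2=0.3336528, Δφ=-0.4283596, Δλ=2.6560647 rad; a=sin²(Δφ/2)+cosφ1·cosφ2·sin²(Δλ/2)=0.6892279906; c=2·atan2(√a, √(1-a))=1.958923960; dist=6371·c=12480.305 ≈ 12480.3 km; running total=42105.0 km
Leg 4 bearing: y=sinΔλ·cosφ2=0.44093928, x=cosφ1·sinφ2-sinφ1·cosφ2·cosΔλ=0.81384496; θ=atan2(y, x)=28.4487° ≈ 28.4°
Leg 5: φ1=0.3336528, φ2=0.3385572, Δφ=0.0049044, Δλ=-3.0010745 rad; a=sin²(Δφ/2)+cosφ1·cosφ2·sin²(Δλ/2)=0.8868315445; c=2·atan2(√a, √(1-a))=2.455398662; dist=6371·c=15643.345 ≈ 15643.3 km; running total=57748.3 km
Leg 5 bearing: y=sinΔλ·cosφ2=-0.13210591, x=cosφ1·sinφ2-sinφ1·cosφ2·cosΔλ=0.61967205; θ=atan2(y, x)=-12.0345° <0 so +360° → 347.9655° ≈ 348.0°

Leg 1: dist=8825.0 km, bearing=331.7°
Leg 2: dist=10211.1 km, bearing=329.5°
Leg 3: dist=10588.6 km, bearing=11.4°
Leg 4: dist=12480.3 km, bearing=28.4°
Leg 5: dist=15643.3 km, bearing=348.0°
Total: 57748.3 km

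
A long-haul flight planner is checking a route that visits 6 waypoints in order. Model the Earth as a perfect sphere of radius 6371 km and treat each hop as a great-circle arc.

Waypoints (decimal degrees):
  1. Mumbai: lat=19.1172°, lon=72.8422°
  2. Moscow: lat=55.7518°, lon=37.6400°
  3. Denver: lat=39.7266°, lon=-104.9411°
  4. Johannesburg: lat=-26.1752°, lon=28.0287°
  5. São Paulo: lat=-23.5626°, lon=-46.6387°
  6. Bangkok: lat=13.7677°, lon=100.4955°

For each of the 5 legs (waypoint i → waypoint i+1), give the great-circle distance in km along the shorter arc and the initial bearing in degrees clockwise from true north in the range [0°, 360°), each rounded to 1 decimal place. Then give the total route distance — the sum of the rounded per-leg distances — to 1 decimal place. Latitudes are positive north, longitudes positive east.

Leg 1: dist=5020.8 km, bearing=332.8°
Leg 2: dist=8825.1 km, bearing=331.6°
Leg 3: dist=15433.7 km, bearing=85.5°
Leg 4: dist=7428.4 km, bearing=254.1°
Leg 5: dist=16395.7 km, bearing=101.6°
Total: 53103.7 km

Leg 1: φ1=0.3336581, φ2=0.9730525, Δφ=0.6393944, Δλ=-0.6143943 rad; a=sin²(Δφ/2)+cosφ1·cosφ2·sin²(Δλ/2)=0.1473931199; c=2·atan2(√a, √(1-a))=0.788071729; dist=6371·c=5020.805 ≈ 5020.8 km; running total=5020.8 km
Leg 1 bearing: y=sinΔλ·cosφ2=-0.32442164, x=cosφ1·sinφ2-sinφ1·cosφ2·cosΔλ=0.63041586; θ=atan2(y, x)=-27.2310° <0 so +360° → 332.7690° ≈ 332.8°
Leg 2: φ1=0.9730525, φ2=0.6933600, Δφ=-0.2796925, Δλ=-2.4885096 rad; a=sin²(Δφ/2)+cosφ1·cosφ2·sin²(Δλ/2)=0.4077291178; c=2·atan2(√a, √(1-a))=1.385190728; dist=6371·c=8825.050 ≈ 8825.1 km; running total=13845.9 km
Leg 2 bearing: y=sinΔλ·cosφ2=-0.46733605, x=cosφ1·sinφ2-sinφ1·cosφ2·cosΔλ=0.86460474; θ=atan2(y, x)=-28.3921° <0 so +360° → 331.6079° ≈ 331.6°
Leg 3: φ1=0.6933600, φ2=-0.4568434, Δφ=-1.1502034, Δλ=2.3207608 rad; a=sin²(Δφ/2)+cosφ1·cosφ2·sin²(Δλ/2)=0.8761996958; c=2·atan2(√a, √(1-a))=2.422493444; dist=6371·c=15433.706 ≈ 15433.7 km; running total=29279.6 km
Leg 3 bearing: y=sinΔλ·cosφ2=0.65667545, x=cosφ1·sinφ2-sinφ1·cosφ2·cosΔλ=0.05169631; θ=atan2(y, x)=85.4987° ≈ 85.5°
Leg 4: φ1=-0.4568434, φ2=-0.4112450, Δφ=0.0455985, Δλ=-1.3031920 rad; a=sin²(Δφ/2)+cosφ1·cosφ2·sin²(Δλ/2)=0.3030716734; c=2·atan2(√a, √(1-a))=1.165972696; dist=6371·c=7428.412 ≈ 7428.4 km; running total=36708.0 km
Leg 4 bearing: y=sinΔλ·cosφ2=-0.88399858, x=cosφ1·sinφ2-sinφ1·cosφ2·cosΔλ=-0.25184011; θ=atan2(y, x)=-105.9016° <0 so +360° → 254.0984° ≈ 254.1°
Leg 5: φ1=-0.4112450, φ2=0.2402917, Δφ=0.6515366, Δλ=2.5679762 rad; a=sin²(Δφ/2)+cosφ1·cosφ2·sin²(Δλ/2)=0.9214635287; c=2·atan2(√a, √(1-a))=2.573496931; dist=6371·c=16395.749 ≈ 16395.7 km; running total=53103.7 km
Leg 5 bearing: y=sinΔλ·cosφ2=0.52708142, x=cosφ1·sinφ2-sinφ1·cosφ2·cosΔλ=-0.10797756; θ=atan2(y, x)=101.5774° ≈ 101.6°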